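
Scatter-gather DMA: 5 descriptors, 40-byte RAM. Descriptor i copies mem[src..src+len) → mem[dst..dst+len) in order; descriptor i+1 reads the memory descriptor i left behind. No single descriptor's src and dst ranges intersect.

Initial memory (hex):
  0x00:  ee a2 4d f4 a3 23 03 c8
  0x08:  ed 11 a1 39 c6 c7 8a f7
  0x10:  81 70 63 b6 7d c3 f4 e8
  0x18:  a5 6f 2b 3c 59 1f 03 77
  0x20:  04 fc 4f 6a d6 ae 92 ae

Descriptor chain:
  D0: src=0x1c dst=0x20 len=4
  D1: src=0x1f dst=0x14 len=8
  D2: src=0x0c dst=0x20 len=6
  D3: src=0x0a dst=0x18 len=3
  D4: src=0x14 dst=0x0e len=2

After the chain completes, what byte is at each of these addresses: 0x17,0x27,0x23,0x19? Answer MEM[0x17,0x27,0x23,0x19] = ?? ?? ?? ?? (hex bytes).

D0: mem[0x20..0x23] <- [59 1f 03 77]
D1: mem[0x14..0x1b] <- [77 59 1f 03 77 d6 ae 92]
D2: mem[0x20..0x25] <- [c6 c7 8a f7 81 70]
D3: mem[0x18..0x1a] <- [a1 39 c6]
D4: mem[0x0e..0x0f] <- [77 59]
query mem[0x17]=0x03, mem[0x27]=0xae, mem[0x23]=0xf7, mem[0x19]=0x39

MEM[0x17,0x27,0x23,0x19] = 03 ae f7 39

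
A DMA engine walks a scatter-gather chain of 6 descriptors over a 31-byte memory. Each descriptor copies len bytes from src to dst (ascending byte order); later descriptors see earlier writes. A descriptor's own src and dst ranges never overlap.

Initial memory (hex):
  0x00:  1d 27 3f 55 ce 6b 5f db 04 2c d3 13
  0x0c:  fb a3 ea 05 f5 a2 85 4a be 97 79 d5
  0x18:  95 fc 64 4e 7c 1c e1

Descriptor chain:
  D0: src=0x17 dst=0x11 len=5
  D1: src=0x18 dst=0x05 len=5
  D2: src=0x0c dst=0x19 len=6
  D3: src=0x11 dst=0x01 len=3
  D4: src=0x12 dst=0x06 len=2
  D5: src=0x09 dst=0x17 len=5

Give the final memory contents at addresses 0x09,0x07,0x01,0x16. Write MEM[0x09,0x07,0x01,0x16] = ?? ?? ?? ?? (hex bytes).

#0 dst[0x11+5] := {0xd5,0x95,0xfc,0x64,0x4e}
#1 dst[0x05+5] := {0x95,0xfc,0x64,0x4e,0x7c}
#2 dst[0x19+6] := {0xfb,0xa3,0xea,0x05,0xf5,0xd5}
#3 dst[0x01+3] := {0xd5,0x95,0xfc}
#4 dst[0x06+2] := {0x95,0xfc}
#5 dst[0x17+5] := {0x7c,0xd3,0x13,0xfb,0xa3}
query mem[0x09]=0x7c, mem[0x07]=0xfc, mem[0x01]=0xd5, mem[0x16]=0x79

MEM[0x09,0x07,0x01,0x16] = 7c fc d5 79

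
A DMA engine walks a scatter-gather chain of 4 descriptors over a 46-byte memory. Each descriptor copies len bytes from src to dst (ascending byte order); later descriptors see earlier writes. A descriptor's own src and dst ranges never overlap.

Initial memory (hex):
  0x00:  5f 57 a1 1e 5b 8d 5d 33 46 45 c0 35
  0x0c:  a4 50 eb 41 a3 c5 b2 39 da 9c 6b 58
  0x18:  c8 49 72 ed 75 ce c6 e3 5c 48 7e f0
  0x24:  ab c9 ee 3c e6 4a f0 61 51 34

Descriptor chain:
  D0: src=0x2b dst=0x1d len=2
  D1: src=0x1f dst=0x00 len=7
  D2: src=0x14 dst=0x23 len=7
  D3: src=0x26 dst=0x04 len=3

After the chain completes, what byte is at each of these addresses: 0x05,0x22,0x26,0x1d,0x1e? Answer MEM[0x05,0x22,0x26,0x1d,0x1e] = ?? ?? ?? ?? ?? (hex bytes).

#0 dst[0x1d+2] := {0x61,0x51}
#1 dst[0x00+7] := {0xe3,0x5c,0x48,0x7e,0xf0,0xab,0xc9}
#2 dst[0x23+7] := {0xda,0x9c,0x6b,0x58,0xc8,0x49,0x72}
#3 dst[0x04+3] := {0x58,0xc8,0x49}
query mem[0x05]=0xc8, mem[0x22]=0x7e, mem[0x26]=0x58, mem[0x1d]=0x61, mem[0x1e]=0x51

MEM[0x05,0x22,0x26,0x1d,0x1e] = c8 7e 58 61 51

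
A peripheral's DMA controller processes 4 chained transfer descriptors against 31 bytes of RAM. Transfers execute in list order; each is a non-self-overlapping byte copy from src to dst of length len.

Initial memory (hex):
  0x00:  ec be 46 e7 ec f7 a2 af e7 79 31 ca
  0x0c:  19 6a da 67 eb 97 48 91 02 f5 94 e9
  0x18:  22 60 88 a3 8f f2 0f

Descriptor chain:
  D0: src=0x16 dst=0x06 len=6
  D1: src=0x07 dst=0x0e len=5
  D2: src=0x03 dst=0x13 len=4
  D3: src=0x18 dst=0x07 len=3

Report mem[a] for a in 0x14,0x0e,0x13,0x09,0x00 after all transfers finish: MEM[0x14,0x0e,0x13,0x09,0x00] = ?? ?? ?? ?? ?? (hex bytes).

#0 dst[0x06+6] := {0x94,0xe9,0x22,0x60,0x88,0xa3}
#1 dst[0x0e+5] := {0xe9,0x22,0x60,0x88,0xa3}
#2 dst[0x13+4] := {0xe7,0xec,0xf7,0x94}
#3 dst[0x07+3] := {0x22,0x60,0x88}
query mem[0x14]=0xec, mem[0x0e]=0xe9, mem[0x13]=0xe7, mem[0x09]=0x88, mem[0x00]=0xec

MEM[0x14,0x0e,0x13,0x09,0x00] = ec e9 e7 88 ec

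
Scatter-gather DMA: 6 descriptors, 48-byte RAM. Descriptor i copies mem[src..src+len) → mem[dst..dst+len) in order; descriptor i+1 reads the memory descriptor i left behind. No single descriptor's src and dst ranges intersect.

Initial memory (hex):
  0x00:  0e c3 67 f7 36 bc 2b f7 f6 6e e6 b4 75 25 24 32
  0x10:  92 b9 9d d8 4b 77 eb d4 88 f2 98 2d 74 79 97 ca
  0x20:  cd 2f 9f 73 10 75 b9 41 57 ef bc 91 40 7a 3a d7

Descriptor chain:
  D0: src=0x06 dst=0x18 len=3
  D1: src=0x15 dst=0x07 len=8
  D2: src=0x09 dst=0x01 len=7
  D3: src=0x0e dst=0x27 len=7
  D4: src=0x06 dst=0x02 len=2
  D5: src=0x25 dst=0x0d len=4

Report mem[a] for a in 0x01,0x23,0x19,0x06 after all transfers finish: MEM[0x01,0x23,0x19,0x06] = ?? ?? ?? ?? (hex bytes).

MEM[0x01,0x23,0x19,0x06] = d4 73 f7 74

#0 dst[0x18+3] := {0x2b,0xf7,0xf6}
#1 dst[0x07+8] := {0x77,0xeb,0xd4,0x2b,0xf7,0xf6,0x2d,0x74}
#2 dst[0x01+7] := {0xd4,0x2b,0xf7,0xf6,0x2d,0x74,0x32}
#3 dst[0x27+7] := {0x74,0x32,0x92,0xb9,0x9d,0xd8,0x4b}
#4 dst[0x02+2] := {0x74,0x32}
#5 dst[0x0d+4] := {0x75,0xb9,0x74,0x32}
query mem[0x01]=0xd4, mem[0x23]=0x73, mem[0x19]=0xf7, mem[0x06]=0x74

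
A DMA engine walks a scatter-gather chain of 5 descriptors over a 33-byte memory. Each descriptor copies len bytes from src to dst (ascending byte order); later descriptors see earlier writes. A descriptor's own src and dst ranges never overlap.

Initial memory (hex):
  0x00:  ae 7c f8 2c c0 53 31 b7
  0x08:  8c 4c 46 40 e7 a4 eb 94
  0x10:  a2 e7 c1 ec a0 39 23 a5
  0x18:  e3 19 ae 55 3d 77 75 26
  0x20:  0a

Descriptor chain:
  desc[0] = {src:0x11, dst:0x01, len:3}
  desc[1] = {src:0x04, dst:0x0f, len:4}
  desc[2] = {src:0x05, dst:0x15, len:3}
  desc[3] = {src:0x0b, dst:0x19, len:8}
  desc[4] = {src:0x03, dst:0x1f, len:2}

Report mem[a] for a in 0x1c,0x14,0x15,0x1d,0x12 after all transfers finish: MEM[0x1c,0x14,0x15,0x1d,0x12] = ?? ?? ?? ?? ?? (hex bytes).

D0: mem[0x01..0x03] <- [e7 c1 ec]
D1: mem[0x0f..0x12] <- [c0 53 31 b7]
D2: mem[0x15..0x17] <- [53 31 b7]
D3: mem[0x19..0x20] <- [40 e7 a4 eb c0 53 31 b7]
D4: mem[0x1f..0x20] <- [ec c0]
query mem[0x1c]=0xeb, mem[0x14]=0xa0, mem[0x15]=0x53, mem[0x1d]=0xc0, mem[0x12]=0xb7

MEM[0x1c,0x14,0x15,0x1d,0x12] = eb a0 53 c0 b7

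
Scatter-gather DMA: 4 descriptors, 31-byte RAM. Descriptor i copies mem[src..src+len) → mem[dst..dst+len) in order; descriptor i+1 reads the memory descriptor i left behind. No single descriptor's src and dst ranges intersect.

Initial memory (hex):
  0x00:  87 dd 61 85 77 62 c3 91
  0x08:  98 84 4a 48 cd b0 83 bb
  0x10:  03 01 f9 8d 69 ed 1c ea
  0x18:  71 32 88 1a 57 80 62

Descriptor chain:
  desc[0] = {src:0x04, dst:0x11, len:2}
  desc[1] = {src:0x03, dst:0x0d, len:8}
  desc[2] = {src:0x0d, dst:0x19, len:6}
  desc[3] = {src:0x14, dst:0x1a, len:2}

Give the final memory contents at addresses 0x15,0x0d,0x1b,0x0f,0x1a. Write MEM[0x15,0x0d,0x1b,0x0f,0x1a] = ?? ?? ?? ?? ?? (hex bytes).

MEM[0x15,0x0d,0x1b,0x0f,0x1a] = ed 85 ed 62 4a

  after D0: wrote 2B at 0x11 = 7762
  after D1: wrote 8B at 0x0d = 857762c39198844a
  after D2: wrote 6B at 0x19 = 857762c39198
  after D3: wrote 2B at 0x1a = 4aed
query mem[0x15]=0xed, mem[0x0d]=0x85, mem[0x1b]=0xed, mem[0x0f]=0x62, mem[0x1a]=0x4a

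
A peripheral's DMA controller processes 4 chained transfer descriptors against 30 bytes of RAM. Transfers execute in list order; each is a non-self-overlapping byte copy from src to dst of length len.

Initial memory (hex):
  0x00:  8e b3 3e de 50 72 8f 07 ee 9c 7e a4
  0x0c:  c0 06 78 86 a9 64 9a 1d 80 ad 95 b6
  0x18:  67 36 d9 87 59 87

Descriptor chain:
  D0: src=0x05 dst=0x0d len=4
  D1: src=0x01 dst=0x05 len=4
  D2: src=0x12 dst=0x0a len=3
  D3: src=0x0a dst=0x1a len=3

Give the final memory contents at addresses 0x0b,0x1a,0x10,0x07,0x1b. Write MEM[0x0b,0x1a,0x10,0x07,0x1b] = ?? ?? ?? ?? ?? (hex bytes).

MEM[0x0b,0x1a,0x10,0x07,0x1b] = 1d 9a ee de 1d

D0: mem[0x0d..0x10] <- [72 8f 07 ee]
D1: mem[0x05..0x08] <- [b3 3e de 50]
D2: mem[0x0a..0x0c] <- [9a 1d 80]
D3: mem[0x1a..0x1c] <- [9a 1d 80]
query mem[0x0b]=0x1d, mem[0x1a]=0x9a, mem[0x10]=0xee, mem[0x07]=0xde, mem[0x1b]=0x1d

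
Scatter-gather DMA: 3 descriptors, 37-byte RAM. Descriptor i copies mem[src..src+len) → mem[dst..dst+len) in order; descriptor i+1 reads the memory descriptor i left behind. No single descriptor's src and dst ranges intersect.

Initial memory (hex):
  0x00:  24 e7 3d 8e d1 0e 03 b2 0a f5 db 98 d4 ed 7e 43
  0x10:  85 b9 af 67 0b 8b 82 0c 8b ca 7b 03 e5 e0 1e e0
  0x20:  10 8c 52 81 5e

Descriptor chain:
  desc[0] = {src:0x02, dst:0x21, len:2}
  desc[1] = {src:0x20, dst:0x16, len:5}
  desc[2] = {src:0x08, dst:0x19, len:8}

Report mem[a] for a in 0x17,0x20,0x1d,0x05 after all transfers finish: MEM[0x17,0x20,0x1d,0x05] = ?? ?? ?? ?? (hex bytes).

MEM[0x17,0x20,0x1d,0x05] = 3d 43 d4 0e

#0 dst[0x21+2] := {0x3d,0x8e}
#1 dst[0x16+5] := {0x10,0x3d,0x8e,0x81,0x5e}
#2 dst[0x19+8] := {0x0a,0xf5,0xdb,0x98,0xd4,0xed,0x7e,0x43}
query mem[0x17]=0x3d, mem[0x20]=0x43, mem[0x1d]=0xd4, mem[0x05]=0x0e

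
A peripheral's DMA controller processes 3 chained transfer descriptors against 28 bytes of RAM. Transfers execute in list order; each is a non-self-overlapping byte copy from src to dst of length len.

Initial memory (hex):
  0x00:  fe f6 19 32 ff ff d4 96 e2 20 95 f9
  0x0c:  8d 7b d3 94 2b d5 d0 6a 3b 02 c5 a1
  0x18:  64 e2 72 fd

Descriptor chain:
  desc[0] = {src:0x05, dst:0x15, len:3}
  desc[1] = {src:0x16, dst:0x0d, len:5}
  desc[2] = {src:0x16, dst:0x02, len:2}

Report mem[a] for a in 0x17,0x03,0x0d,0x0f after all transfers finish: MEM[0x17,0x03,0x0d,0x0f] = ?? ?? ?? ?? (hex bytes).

#0 dst[0x15+3] := {0xff,0xd4,0x96}
#1 dst[0x0d+5] := {0xd4,0x96,0x64,0xe2,0x72}
#2 dst[0x02+2] := {0xd4,0x96}
query mem[0x17]=0x96, mem[0x03]=0x96, mem[0x0d]=0xd4, mem[0x0f]=0x64

MEM[0x17,0x03,0x0d,0x0f] = 96 96 d4 64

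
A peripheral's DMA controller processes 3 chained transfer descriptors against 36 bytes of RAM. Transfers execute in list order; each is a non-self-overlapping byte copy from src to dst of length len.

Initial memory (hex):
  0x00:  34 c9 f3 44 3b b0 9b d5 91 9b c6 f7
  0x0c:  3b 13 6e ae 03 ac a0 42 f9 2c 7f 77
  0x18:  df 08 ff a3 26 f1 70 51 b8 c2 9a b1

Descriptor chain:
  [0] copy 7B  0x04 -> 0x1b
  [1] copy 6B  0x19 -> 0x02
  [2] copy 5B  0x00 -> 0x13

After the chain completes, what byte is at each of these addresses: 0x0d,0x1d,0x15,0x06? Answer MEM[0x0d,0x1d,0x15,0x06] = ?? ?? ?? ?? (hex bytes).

MEM[0x0d,0x1d,0x15,0x06] = 13 9b 08 9b

[0] 0x04->0x1b len=7 : 3b b0 9b d5 91 9b c6
[1] 0x19->0x02 len=6 : 08 ff 3b b0 9b d5
[2] 0x00->0x13 len=5 : 34 c9 08 ff 3b
query mem[0x0d]=0x13, mem[0x1d]=0x9b, mem[0x15]=0x08, mem[0x06]=0x9b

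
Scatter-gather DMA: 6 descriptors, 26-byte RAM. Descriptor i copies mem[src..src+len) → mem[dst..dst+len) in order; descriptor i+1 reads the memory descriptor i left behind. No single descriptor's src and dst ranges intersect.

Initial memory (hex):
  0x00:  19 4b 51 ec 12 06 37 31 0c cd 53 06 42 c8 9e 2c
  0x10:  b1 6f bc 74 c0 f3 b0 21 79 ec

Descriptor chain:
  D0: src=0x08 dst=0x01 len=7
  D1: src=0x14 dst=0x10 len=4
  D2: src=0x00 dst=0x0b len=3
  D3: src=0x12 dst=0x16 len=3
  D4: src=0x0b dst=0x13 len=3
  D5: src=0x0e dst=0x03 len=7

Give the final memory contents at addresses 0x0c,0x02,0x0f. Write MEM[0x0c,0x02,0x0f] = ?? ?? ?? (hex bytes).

#0 dst[0x01+7] := {0x0c,0xcd,0x53,0x06,0x42,0xc8,0x9e}
#1 dst[0x10+4] := {0xc0,0xf3,0xb0,0x21}
#2 dst[0x0b+3] := {0x19,0x0c,0xcd}
#3 dst[0x16+3] := {0xb0,0x21,0xc0}
#4 dst[0x13+3] := {0x19,0x0c,0xcd}
#5 dst[0x03+7] := {0x9e,0x2c,0xc0,0xf3,0xb0,0x19,0x0c}
query mem[0x0c]=0x0c, mem[0x02]=0xcd, mem[0x0f]=0x2c

MEM[0x0c,0x02,0x0f] = 0c cd 2c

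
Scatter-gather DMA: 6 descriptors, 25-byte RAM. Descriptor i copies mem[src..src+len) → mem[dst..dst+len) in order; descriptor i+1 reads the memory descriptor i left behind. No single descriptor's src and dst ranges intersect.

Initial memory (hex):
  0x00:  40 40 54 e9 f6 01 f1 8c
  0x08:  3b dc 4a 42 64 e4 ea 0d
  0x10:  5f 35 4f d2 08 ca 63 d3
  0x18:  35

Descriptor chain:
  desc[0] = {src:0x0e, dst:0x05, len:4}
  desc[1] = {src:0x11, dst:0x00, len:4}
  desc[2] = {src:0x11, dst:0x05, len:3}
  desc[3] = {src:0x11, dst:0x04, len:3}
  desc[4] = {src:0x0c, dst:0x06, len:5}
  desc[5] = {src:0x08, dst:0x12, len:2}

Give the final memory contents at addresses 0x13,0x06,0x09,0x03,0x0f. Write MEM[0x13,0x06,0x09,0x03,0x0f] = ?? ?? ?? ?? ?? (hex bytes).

[0] 0x0e->0x05 len=4 : ea 0d 5f 35
[1] 0x11->0x00 len=4 : 35 4f d2 08
[2] 0x11->0x05 len=3 : 35 4f d2
[3] 0x11->0x04 len=3 : 35 4f d2
[4] 0x0c->0x06 len=5 : 64 e4 ea 0d 5f
[5] 0x08->0x12 len=2 : ea 0d
query mem[0x13]=0x0d, mem[0x06]=0x64, mem[0x09]=0x0d, mem[0x03]=0x08, mem[0x0f]=0x0d

MEM[0x13,0x06,0x09,0x03,0x0f] = 0d 64 0d 08 0d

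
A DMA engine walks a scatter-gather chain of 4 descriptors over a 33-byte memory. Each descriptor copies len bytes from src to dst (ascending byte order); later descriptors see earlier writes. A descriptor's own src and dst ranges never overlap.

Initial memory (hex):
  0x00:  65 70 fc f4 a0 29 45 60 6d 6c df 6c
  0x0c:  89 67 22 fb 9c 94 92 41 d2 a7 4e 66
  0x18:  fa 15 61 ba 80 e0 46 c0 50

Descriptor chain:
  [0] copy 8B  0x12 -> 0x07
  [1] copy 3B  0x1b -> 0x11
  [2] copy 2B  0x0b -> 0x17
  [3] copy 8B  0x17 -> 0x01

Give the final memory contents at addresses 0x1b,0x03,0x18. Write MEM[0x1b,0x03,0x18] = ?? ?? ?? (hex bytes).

[0] 0x12->0x07 len=8 : 92 41 d2 a7 4e 66 fa 15
[1] 0x1b->0x11 len=3 : ba 80 e0
[2] 0x0b->0x17 len=2 : 4e 66
[3] 0x17->0x01 len=8 : 4e 66 15 61 ba 80 e0 46
query mem[0x1b]=0xba, mem[0x03]=0x15, mem[0x18]=0x66

MEM[0x1b,0x03,0x18] = ba 15 66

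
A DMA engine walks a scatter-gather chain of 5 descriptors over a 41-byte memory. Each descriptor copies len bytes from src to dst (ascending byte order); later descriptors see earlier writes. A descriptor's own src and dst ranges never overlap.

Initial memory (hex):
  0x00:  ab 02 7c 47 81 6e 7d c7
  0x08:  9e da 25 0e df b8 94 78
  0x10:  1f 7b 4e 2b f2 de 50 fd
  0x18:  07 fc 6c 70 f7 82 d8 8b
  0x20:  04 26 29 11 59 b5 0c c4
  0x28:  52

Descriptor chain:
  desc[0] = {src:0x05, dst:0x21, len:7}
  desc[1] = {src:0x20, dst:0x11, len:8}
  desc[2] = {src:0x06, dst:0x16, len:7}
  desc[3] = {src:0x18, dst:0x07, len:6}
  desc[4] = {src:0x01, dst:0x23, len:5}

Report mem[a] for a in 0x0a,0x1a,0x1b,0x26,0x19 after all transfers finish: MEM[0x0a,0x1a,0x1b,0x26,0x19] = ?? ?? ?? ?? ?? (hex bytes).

D0: mem[0x21..0x27] <- [6e 7d c7 9e da 25 0e]
D1: mem[0x11..0x18] <- [04 6e 7d c7 9e da 25 0e]
D2: mem[0x16..0x1c] <- [7d c7 9e da 25 0e df]
D3: mem[0x07..0x0c] <- [9e da 25 0e df 82]
D4: mem[0x23..0x27] <- [02 7c 47 81 6e]
query mem[0x0a]=0x0e, mem[0x1a]=0x25, mem[0x1b]=0x0e, mem[0x26]=0x81, mem[0x19]=0xda

MEM[0x0a,0x1a,0x1b,0x26,0x19] = 0e 25 0e 81 da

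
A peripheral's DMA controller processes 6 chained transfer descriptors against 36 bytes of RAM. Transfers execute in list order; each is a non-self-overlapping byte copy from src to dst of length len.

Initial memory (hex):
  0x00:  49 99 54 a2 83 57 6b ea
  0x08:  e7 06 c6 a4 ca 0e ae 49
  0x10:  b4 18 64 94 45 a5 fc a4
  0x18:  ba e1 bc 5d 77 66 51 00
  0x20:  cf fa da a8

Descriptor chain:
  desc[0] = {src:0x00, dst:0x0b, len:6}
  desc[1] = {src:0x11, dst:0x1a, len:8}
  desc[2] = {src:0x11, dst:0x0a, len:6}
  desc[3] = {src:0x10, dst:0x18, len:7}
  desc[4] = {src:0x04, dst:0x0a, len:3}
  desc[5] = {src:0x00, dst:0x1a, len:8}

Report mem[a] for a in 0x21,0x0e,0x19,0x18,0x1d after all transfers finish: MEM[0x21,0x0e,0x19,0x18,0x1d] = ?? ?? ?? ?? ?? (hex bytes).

#0 dst[0x0b+6] := {0x49,0x99,0x54,0xa2,0x83,0x57}
#1 dst[0x1a+8] := {0x18,0x64,0x94,0x45,0xa5,0xfc,0xa4,0xba}
#2 dst[0x0a+6] := {0x18,0x64,0x94,0x45,0xa5,0xfc}
#3 dst[0x18+7] := {0x57,0x18,0x64,0x94,0x45,0xa5,0xfc}
#4 dst[0x0a+3] := {0x83,0x57,0x6b}
#5 dst[0x1a+8] := {0x49,0x99,0x54,0xa2,0x83,0x57,0x6b,0xea}
query mem[0x21]=0xea, mem[0x0e]=0xa5, mem[0x19]=0x18, mem[0x18]=0x57, mem[0x1d]=0xa2

MEM[0x21,0x0e,0x19,0x18,0x1d] = ea a5 18 57 a2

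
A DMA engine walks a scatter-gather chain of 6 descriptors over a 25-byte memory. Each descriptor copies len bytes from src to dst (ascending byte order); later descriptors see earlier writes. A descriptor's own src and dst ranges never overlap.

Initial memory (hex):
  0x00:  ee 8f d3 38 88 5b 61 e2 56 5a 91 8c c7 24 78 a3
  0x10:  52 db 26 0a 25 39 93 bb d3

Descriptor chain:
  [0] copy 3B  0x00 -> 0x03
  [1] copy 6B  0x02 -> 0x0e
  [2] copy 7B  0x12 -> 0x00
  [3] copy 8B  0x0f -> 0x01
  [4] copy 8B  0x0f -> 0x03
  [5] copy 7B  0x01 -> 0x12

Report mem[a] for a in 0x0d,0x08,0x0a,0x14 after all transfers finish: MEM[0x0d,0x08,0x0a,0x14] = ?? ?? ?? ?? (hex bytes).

MEM[0x0d,0x08,0x0a,0x14] = 24 25 93 ee

#0 dst[0x03+3] := {0xee,0x8f,0xd3}
#1 dst[0x0e+6] := {0xd3,0xee,0x8f,0xd3,0x61,0xe2}
#2 dst[0x00+7] := {0x61,0xe2,0x25,0x39,0x93,0xbb,0xd3}
#3 dst[0x01+8] := {0xee,0x8f,0xd3,0x61,0xe2,0x25,0x39,0x93}
#4 dst[0x03+8] := {0xee,0x8f,0xd3,0x61,0xe2,0x25,0x39,0x93}
#5 dst[0x12+7] := {0xee,0x8f,0xee,0x8f,0xd3,0x61,0xe2}
query mem[0x0d]=0x24, mem[0x08]=0x25, mem[0x0a]=0x93, mem[0x14]=0xee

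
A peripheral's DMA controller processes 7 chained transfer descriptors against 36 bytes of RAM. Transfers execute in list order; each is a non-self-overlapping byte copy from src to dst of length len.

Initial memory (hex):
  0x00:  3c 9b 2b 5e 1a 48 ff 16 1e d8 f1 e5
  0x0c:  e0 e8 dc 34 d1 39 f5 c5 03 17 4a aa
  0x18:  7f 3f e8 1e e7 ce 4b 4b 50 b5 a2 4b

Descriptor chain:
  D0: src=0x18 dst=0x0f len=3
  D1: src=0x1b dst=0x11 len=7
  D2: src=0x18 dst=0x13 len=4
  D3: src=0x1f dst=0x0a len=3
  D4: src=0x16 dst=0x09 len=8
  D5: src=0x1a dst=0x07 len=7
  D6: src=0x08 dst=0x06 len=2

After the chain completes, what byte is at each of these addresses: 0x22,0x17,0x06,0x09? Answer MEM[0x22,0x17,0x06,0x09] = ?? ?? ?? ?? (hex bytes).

D0: mem[0x0f..0x11] <- [7f 3f e8]
D1: mem[0x11..0x17] <- [1e e7 ce 4b 4b 50 b5]
D2: mem[0x13..0x16] <- [7f 3f e8 1e]
D3: mem[0x0a..0x0c] <- [4b 50 b5]
D4: mem[0x09..0x10] <- [1e b5 7f 3f e8 1e e7 ce]
D5: mem[0x07..0x0d] <- [e8 1e e7 ce 4b 4b 50]
D6: mem[0x06..0x07] <- [1e e7]
query mem[0x22]=0xa2, mem[0x17]=0xb5, mem[0x06]=0x1e, mem[0x09]=0xe7

MEM[0x22,0x17,0x06,0x09] = a2 b5 1e e7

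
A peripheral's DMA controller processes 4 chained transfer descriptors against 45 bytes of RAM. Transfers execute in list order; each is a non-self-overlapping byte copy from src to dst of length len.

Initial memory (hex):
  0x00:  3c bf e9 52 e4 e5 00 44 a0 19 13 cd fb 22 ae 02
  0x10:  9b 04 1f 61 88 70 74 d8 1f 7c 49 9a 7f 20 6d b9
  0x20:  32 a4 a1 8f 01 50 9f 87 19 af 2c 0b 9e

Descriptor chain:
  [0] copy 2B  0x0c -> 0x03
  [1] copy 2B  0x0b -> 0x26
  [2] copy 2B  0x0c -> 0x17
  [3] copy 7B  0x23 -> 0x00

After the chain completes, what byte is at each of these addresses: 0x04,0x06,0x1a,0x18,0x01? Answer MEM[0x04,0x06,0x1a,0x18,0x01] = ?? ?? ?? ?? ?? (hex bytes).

MEM[0x04,0x06,0x1a,0x18,0x01] = fb af 49 22 01

D0: mem[0x03..0x04] <- [fb 22]
D1: mem[0x26..0x27] <- [cd fb]
D2: mem[0x17..0x18] <- [fb 22]
D3: mem[0x00..0x06] <- [8f 01 50 cd fb 19 af]
query mem[0x04]=0xfb, mem[0x06]=0xaf, mem[0x1a]=0x49, mem[0x18]=0x22, mem[0x01]=0x01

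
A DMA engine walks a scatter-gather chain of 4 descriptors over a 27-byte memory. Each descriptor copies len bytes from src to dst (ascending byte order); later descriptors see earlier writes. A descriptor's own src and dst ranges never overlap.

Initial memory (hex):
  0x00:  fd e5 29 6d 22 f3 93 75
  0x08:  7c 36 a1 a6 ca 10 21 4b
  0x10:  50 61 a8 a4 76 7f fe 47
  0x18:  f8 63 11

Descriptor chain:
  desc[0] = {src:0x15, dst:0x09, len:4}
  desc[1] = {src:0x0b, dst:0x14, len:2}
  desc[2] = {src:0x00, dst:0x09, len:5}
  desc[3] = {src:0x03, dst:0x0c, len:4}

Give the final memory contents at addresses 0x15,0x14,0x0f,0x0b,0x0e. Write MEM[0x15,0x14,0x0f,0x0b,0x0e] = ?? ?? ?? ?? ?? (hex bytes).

MEM[0x15,0x14,0x0f,0x0b,0x0e] = f8 47 93 29 f3

  after D0: wrote 4B at 0x09 = 7ffe47f8
  after D1: wrote 2B at 0x14 = 47f8
  after D2: wrote 5B at 0x09 = fde5296d22
  after D3: wrote 4B at 0x0c = 6d22f393
query mem[0x15]=0xf8, mem[0x14]=0x47, mem[0x0f]=0x93, mem[0x0b]=0x29, mem[0x0e]=0xf3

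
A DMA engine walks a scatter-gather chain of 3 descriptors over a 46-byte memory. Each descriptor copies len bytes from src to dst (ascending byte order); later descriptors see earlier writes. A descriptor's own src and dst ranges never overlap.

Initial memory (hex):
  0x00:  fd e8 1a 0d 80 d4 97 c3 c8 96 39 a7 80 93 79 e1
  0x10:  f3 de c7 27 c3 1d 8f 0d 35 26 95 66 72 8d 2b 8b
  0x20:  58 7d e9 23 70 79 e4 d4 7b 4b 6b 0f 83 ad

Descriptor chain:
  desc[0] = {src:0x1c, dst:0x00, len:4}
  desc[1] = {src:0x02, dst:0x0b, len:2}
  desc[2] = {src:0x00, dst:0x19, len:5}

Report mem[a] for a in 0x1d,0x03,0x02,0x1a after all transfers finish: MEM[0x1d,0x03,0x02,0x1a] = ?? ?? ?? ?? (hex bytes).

MEM[0x1d,0x03,0x02,0x1a] = 80 8b 2b 8d

[0] 0x1c->0x00 len=4 : 72 8d 2b 8b
[1] 0x02->0x0b len=2 : 2b 8b
[2] 0x00->0x19 len=5 : 72 8d 2b 8b 80
query mem[0x1d]=0x80, mem[0x03]=0x8b, mem[0x02]=0x2b, mem[0x1a]=0x8d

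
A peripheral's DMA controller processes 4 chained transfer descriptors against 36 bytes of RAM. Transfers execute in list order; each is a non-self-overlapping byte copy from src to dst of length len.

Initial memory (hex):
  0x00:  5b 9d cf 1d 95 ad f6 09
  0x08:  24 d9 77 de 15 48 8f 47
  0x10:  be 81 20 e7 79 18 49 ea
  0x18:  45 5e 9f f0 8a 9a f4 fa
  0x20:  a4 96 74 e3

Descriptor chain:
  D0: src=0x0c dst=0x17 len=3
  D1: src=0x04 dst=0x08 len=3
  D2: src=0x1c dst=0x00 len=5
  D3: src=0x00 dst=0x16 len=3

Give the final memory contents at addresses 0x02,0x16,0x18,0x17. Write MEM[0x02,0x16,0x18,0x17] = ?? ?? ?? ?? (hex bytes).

MEM[0x02,0x16,0x18,0x17] = f4 8a f4 9a

[0] 0x0c->0x17 len=3 : 15 48 8f
[1] 0x04->0x08 len=3 : 95 ad f6
[2] 0x1c->0x00 len=5 : 8a 9a f4 fa a4
[3] 0x00->0x16 len=3 : 8a 9a f4
query mem[0x02]=0xf4, mem[0x16]=0x8a, mem[0x18]=0xf4, mem[0x17]=0x9a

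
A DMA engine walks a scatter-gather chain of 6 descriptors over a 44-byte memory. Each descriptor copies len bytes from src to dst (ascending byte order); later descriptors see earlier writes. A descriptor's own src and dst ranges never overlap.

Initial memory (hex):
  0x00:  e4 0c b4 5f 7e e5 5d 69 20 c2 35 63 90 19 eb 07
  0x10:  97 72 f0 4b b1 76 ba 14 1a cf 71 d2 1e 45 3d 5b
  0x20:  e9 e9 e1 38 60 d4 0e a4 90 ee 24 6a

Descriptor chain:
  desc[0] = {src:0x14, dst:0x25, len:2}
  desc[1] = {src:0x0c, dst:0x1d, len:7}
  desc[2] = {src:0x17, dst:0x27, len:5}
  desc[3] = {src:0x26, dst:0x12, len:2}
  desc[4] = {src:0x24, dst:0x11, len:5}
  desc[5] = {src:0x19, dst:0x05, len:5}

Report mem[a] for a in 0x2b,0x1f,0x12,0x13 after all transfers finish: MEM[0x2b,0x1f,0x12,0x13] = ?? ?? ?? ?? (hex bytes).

MEM[0x2b,0x1f,0x12,0x13] = d2 eb b1 76

#0 dst[0x25+2] := {0xb1,0x76}
#1 dst[0x1d+7] := {0x90,0x19,0xeb,0x07,0x97,0x72,0xf0}
#2 dst[0x27+5] := {0x14,0x1a,0xcf,0x71,0xd2}
#3 dst[0x12+2] := {0x76,0x14}
#4 dst[0x11+5] := {0x60,0xb1,0x76,0x14,0x1a}
#5 dst[0x05+5] := {0xcf,0x71,0xd2,0x1e,0x90}
query mem[0x2b]=0xd2, mem[0x1f]=0xeb, mem[0x12]=0xb1, mem[0x13]=0x76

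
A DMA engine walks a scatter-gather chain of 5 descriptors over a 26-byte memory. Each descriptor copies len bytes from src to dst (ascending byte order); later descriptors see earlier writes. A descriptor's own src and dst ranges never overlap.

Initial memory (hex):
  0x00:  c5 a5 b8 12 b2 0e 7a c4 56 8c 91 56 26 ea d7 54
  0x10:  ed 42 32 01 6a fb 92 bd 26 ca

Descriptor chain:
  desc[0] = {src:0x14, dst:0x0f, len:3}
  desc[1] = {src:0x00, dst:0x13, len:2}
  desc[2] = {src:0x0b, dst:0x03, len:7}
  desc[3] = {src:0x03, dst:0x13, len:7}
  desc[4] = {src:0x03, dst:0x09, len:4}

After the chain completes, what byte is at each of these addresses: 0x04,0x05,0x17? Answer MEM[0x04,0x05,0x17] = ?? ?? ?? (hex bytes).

  after D0: wrote 3B at 0x0f = 6afb92
  after D1: wrote 2B at 0x13 = c5a5
  after D2: wrote 7B at 0x03 = 5626ead76afb92
  after D3: wrote 7B at 0x13 = 5626ead76afb92
  after D4: wrote 4B at 0x09 = 5626ead7
query mem[0x04]=0x26, mem[0x05]=0xea, mem[0x17]=0x6a

MEM[0x04,0x05,0x17] = 26 ea 6a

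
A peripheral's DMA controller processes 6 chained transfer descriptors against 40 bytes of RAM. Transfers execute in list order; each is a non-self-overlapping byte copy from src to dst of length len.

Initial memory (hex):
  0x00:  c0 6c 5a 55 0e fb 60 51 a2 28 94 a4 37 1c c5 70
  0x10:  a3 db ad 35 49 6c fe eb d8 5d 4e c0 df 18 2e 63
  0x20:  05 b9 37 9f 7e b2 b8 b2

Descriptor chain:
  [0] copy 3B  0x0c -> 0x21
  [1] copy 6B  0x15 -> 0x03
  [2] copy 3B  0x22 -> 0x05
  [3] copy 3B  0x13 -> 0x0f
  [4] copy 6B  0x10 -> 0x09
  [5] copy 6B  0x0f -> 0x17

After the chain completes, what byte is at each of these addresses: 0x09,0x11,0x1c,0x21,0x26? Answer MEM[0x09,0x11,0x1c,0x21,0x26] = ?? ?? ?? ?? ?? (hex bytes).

[0] 0x0c->0x21 len=3 : 37 1c c5
[1] 0x15->0x03 len=6 : 6c fe eb d8 5d 4e
[2] 0x22->0x05 len=3 : 1c c5 7e
[3] 0x13->0x0f len=3 : 35 49 6c
[4] 0x10->0x09 len=6 : 49 6c ad 35 49 6c
[5] 0x0f->0x17 len=6 : 35 49 6c ad 35 49
query mem[0x09]=0x49, mem[0x11]=0x6c, mem[0x1c]=0x49, mem[0x21]=0x37, mem[0x26]=0xb8

MEM[0x09,0x11,0x1c,0x21,0x26] = 49 6c 49 37 b8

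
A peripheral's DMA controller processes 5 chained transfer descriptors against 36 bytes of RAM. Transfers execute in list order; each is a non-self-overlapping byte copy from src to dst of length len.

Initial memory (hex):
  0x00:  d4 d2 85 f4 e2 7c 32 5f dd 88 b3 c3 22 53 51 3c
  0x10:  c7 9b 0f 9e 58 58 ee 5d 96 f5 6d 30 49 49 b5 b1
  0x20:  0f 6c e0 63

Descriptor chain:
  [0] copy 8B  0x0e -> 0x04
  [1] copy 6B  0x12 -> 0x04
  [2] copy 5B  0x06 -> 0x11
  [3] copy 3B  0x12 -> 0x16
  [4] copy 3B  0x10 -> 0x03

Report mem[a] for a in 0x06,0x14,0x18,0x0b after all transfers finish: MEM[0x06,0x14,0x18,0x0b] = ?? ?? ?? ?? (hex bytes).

MEM[0x06,0x14,0x18,0x0b] = 58 5d 5d 58

  after D0: wrote 8B at 0x04 = 513cc79b0f9e5858
  after D1: wrote 6B at 0x04 = 0f9e5858ee5d
  after D2: wrote 5B at 0x11 = 5858ee5d58
  after D3: wrote 3B at 0x16 = 58ee5d
  after D4: wrote 3B at 0x03 = c75858
query mem[0x06]=0x58, mem[0x14]=0x5d, mem[0x18]=0x5d, mem[0x0b]=0x58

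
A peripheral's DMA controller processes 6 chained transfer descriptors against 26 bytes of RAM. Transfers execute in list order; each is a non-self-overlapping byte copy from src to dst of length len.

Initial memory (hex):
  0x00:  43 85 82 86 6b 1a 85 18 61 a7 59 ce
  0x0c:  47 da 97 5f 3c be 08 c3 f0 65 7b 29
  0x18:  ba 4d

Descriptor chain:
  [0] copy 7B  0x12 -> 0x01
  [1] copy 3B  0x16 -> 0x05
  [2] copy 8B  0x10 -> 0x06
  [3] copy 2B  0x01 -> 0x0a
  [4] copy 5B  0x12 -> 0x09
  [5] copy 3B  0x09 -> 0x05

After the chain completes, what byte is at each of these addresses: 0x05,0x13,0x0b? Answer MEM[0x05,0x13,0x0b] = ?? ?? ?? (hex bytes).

MEM[0x05,0x13,0x0b] = 08 c3 f0

[0] 0x12->0x01 len=7 : 08 c3 f0 65 7b 29 ba
[1] 0x16->0x05 len=3 : 7b 29 ba
[2] 0x10->0x06 len=8 : 3c be 08 c3 f0 65 7b 29
[3] 0x01->0x0a len=2 : 08 c3
[4] 0x12->0x09 len=5 : 08 c3 f0 65 7b
[5] 0x09->0x05 len=3 : 08 c3 f0
query mem[0x05]=0x08, mem[0x13]=0xc3, mem[0x0b]=0xf0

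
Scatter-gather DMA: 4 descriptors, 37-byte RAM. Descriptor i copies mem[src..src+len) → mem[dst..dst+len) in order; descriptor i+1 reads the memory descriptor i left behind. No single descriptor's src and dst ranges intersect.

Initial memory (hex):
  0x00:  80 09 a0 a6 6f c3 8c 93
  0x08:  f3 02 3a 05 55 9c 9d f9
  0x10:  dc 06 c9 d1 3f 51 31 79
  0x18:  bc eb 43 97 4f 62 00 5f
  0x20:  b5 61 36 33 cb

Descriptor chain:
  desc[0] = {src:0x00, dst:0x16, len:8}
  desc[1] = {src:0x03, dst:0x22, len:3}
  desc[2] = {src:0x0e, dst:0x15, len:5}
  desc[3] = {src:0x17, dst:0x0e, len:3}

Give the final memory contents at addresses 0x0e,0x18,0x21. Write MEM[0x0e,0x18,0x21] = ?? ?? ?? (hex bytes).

[0] 0x00->0x16 len=8 : 80 09 a0 a6 6f c3 8c 93
[1] 0x03->0x22 len=3 : a6 6f c3
[2] 0x0e->0x15 len=5 : 9d f9 dc 06 c9
[3] 0x17->0x0e len=3 : dc 06 c9
query mem[0x0e]=0xdc, mem[0x18]=0x06, mem[0x21]=0x61

MEM[0x0e,0x18,0x21] = dc 06 61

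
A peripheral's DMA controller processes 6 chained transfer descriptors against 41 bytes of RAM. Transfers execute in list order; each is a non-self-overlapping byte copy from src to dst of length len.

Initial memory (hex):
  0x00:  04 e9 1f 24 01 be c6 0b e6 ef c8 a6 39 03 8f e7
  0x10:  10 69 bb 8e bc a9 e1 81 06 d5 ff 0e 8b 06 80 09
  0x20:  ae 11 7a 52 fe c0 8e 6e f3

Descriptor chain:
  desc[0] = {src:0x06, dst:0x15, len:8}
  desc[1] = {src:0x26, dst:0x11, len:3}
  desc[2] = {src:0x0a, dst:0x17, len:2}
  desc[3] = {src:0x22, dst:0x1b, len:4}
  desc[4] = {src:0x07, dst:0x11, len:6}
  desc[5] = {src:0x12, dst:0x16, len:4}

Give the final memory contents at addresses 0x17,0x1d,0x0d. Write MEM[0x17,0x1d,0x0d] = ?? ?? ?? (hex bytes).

D0: mem[0x15..0x1c] <- [c6 0b e6 ef c8 a6 39 03]
D1: mem[0x11..0x13] <- [8e 6e f3]
D2: mem[0x17..0x18] <- [c8 a6]
D3: mem[0x1b..0x1e] <- [7a 52 fe c0]
D4: mem[0x11..0x16] <- [0b e6 ef c8 a6 39]
D5: mem[0x16..0x19] <- [e6 ef c8 a6]
query mem[0x17]=0xef, mem[0x1d]=0xfe, mem[0x0d]=0x03

MEM[0x17,0x1d,0x0d] = ef fe 03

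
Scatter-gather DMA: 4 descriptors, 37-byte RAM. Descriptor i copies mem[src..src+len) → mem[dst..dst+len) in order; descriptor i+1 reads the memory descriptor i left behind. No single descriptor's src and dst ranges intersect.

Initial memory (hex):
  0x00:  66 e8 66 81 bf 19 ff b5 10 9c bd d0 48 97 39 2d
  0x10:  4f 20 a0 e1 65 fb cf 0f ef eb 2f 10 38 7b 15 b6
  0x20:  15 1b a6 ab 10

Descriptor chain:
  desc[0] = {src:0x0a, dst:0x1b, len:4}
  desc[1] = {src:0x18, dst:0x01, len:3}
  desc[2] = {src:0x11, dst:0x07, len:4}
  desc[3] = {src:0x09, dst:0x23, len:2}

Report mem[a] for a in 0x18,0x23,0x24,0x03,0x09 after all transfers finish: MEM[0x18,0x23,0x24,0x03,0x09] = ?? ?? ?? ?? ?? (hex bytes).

D0: mem[0x1b..0x1e] <- [bd d0 48 97]
D1: mem[0x01..0x03] <- [ef eb 2f]
D2: mem[0x07..0x0a] <- [20 a0 e1 65]
D3: mem[0x23..0x24] <- [e1 65]
query mem[0x18]=0xef, mem[0x23]=0xe1, mem[0x24]=0x65, mem[0x03]=0x2f, mem[0x09]=0xe1

MEM[0x18,0x23,0x24,0x03,0x09] = ef e1 65 2f e1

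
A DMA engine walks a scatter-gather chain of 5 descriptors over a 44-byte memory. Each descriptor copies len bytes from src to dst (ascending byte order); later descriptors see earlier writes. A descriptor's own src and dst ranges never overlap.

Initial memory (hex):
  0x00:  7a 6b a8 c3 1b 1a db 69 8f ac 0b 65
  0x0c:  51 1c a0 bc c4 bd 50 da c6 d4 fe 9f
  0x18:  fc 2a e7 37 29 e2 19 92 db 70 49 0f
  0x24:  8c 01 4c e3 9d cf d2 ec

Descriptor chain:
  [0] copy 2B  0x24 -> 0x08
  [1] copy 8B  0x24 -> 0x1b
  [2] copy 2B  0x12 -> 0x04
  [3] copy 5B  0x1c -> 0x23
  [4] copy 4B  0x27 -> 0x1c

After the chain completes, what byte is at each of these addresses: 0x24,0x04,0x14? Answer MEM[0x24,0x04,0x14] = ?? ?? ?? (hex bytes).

#0 dst[0x08+2] := {0x8c,0x01}
#1 dst[0x1b+8] := {0x8c,0x01,0x4c,0xe3,0x9d,0xcf,0xd2,0xec}
#2 dst[0x04+2] := {0x50,0xda}
#3 dst[0x23+5] := {0x01,0x4c,0xe3,0x9d,0xcf}
#4 dst[0x1c+4] := {0xcf,0x9d,0xcf,0xd2}
query mem[0x24]=0x4c, mem[0x04]=0x50, mem[0x14]=0xc6

MEM[0x24,0x04,0x14] = 4c 50 c6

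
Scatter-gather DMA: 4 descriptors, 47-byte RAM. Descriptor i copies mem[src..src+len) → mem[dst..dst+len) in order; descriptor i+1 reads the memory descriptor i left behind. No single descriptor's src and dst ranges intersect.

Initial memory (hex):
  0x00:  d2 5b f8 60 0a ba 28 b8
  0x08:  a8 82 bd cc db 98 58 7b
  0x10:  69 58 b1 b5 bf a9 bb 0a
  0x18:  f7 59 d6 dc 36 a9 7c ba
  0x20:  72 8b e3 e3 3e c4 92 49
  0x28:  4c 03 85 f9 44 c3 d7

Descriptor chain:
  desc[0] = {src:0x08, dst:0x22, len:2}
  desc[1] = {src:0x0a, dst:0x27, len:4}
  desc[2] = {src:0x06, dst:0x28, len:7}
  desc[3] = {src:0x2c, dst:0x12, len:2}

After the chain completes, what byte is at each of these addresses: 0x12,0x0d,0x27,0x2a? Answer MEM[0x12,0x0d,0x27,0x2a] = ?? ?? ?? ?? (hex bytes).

MEM[0x12,0x0d,0x27,0x2a] = bd 98 bd a8

#0 dst[0x22+2] := {0xa8,0x82}
#1 dst[0x27+4] := {0xbd,0xcc,0xdb,0x98}
#2 dst[0x28+7] := {0x28,0xb8,0xa8,0x82,0xbd,0xcc,0xdb}
#3 dst[0x12+2] := {0xbd,0xcc}
query mem[0x12]=0xbd, mem[0x0d]=0x98, mem[0x27]=0xbd, mem[0x2a]=0xa8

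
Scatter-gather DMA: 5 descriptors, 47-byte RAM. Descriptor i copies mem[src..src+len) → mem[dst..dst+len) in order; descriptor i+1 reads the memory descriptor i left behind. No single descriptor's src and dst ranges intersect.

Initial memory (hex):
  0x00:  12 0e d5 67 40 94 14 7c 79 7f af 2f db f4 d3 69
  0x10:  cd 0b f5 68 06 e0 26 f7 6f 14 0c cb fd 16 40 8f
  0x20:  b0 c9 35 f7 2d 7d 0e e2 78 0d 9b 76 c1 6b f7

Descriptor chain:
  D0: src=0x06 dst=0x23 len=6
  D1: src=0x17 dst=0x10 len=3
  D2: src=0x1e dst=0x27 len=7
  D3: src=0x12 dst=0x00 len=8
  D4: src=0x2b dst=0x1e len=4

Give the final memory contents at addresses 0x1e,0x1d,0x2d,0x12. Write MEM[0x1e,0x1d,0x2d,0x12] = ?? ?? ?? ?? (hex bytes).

MEM[0x1e,0x1d,0x2d,0x12] = 35 16 7c 14

[0] 0x06->0x23 len=6 : 14 7c 79 7f af 2f
[1] 0x17->0x10 len=3 : f7 6f 14
[2] 0x1e->0x27 len=7 : 40 8f b0 c9 35 14 7c
[3] 0x12->0x00 len=8 : 14 68 06 e0 26 f7 6f 14
[4] 0x2b->0x1e len=4 : 35 14 7c f7
query mem[0x1e]=0x35, mem[0x1d]=0x16, mem[0x2d]=0x7c, mem[0x12]=0x14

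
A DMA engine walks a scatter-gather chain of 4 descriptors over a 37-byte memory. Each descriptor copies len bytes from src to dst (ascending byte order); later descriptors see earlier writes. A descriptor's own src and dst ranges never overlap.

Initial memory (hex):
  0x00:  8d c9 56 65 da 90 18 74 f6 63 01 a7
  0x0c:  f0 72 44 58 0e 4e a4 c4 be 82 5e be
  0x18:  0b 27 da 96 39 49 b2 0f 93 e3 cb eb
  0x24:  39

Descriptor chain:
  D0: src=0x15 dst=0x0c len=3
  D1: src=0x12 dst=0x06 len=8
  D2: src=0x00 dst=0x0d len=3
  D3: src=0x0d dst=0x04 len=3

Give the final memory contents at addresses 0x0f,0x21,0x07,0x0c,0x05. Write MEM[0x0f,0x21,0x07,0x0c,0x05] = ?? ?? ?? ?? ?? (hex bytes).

MEM[0x0f,0x21,0x07,0x0c,0x05] = 56 e3 c4 0b c9

  after D0: wrote 3B at 0x0c = 825ebe
  after D1: wrote 8B at 0x06 = a4c4be825ebe0b27
  after D2: wrote 3B at 0x0d = 8dc956
  after D3: wrote 3B at 0x04 = 8dc956
query mem[0x0f]=0x56, mem[0x21]=0xe3, mem[0x07]=0xc4, mem[0x0c]=0x0b, mem[0x05]=0xc9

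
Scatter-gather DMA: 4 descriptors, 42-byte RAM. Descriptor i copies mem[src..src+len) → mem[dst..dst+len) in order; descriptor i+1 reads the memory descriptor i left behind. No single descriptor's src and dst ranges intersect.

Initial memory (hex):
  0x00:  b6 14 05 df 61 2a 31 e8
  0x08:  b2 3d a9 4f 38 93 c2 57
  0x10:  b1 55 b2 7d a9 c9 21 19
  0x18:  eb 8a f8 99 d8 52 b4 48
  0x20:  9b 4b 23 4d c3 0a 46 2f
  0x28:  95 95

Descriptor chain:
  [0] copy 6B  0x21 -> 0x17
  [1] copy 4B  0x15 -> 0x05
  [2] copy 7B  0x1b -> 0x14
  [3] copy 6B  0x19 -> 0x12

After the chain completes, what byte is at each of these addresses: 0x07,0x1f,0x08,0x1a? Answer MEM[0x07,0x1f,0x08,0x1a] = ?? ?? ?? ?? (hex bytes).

D0: mem[0x17..0x1c] <- [4b 23 4d c3 0a 46]
D1: mem[0x05..0x08] <- [c9 21 4b 23]
D2: mem[0x14..0x1a] <- [0a 46 52 b4 48 9b 4b]
D3: mem[0x12..0x17] <- [9b 4b 0a 46 52 b4]
query mem[0x07]=0x4b, mem[0x1f]=0x48, mem[0x08]=0x23, mem[0x1a]=0x4b

MEM[0x07,0x1f,0x08,0x1a] = 4b 48 23 4b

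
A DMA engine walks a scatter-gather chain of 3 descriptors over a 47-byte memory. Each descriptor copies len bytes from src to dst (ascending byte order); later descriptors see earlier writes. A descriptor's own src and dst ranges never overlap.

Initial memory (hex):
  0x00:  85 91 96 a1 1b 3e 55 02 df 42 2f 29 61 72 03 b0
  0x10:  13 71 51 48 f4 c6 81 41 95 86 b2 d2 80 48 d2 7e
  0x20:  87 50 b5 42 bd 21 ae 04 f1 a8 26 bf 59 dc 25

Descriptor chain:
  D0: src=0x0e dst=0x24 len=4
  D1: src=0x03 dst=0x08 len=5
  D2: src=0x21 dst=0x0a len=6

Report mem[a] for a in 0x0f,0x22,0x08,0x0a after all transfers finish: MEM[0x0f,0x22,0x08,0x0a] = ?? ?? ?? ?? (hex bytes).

D0: mem[0x24..0x27] <- [03 b0 13 71]
D1: mem[0x08..0x0c] <- [a1 1b 3e 55 02]
D2: mem[0x0a..0x0f] <- [50 b5 42 03 b0 13]
query mem[0x0f]=0x13, mem[0x22]=0xb5, mem[0x08]=0xa1, mem[0x0a]=0x50

MEM[0x0f,0x22,0x08,0x0a] = 13 b5 a1 50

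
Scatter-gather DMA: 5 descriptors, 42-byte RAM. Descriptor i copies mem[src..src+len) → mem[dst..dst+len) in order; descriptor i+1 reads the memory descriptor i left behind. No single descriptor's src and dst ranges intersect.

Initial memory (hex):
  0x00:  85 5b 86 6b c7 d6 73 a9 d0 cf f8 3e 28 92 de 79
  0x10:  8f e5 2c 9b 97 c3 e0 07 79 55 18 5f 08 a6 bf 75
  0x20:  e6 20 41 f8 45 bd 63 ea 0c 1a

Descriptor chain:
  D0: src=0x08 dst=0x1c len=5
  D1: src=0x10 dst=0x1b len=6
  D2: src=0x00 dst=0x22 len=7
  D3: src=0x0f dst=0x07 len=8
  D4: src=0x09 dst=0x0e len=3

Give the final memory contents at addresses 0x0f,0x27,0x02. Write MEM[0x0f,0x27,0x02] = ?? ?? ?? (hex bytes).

D0: mem[0x1c..0x20] <- [d0 cf f8 3e 28]
D1: mem[0x1b..0x20] <- [8f e5 2c 9b 97 c3]
D2: mem[0x22..0x28] <- [85 5b 86 6b c7 d6 73]
D3: mem[0x07..0x0e] <- [79 8f e5 2c 9b 97 c3 e0]
D4: mem[0x0e..0x10] <- [e5 2c 9b]
query mem[0x0f]=0x2c, mem[0x27]=0xd6, mem[0x02]=0x86

MEM[0x0f,0x27,0x02] = 2c d6 86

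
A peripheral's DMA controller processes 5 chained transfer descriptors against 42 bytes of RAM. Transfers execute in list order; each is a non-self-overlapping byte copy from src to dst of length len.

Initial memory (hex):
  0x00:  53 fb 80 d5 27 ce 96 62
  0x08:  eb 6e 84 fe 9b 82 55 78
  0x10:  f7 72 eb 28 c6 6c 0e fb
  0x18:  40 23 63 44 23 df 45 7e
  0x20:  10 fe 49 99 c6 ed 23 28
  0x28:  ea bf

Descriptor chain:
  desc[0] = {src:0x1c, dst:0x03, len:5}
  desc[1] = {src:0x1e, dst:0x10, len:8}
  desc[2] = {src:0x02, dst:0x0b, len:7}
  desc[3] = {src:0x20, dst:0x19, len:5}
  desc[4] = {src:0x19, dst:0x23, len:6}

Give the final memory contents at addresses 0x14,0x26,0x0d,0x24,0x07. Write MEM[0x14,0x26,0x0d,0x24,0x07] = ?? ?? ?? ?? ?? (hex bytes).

#0 dst[0x03+5] := {0x23,0xdf,0x45,0x7e,0x10}
#1 dst[0x10+8] := {0x45,0x7e,0x10,0xfe,0x49,0x99,0xc6,0xed}
#2 dst[0x0b+7] := {0x80,0x23,0xdf,0x45,0x7e,0x10,0xeb}
#3 dst[0x19+5] := {0x10,0xfe,0x49,0x99,0xc6}
#4 dst[0x23+6] := {0x10,0xfe,0x49,0x99,0xc6,0x45}
query mem[0x14]=0x49, mem[0x26]=0x99, mem[0x0d]=0xdf, mem[0x24]=0xfe, mem[0x07]=0x10

MEM[0x14,0x26,0x0d,0x24,0x07] = 49 99 df fe 10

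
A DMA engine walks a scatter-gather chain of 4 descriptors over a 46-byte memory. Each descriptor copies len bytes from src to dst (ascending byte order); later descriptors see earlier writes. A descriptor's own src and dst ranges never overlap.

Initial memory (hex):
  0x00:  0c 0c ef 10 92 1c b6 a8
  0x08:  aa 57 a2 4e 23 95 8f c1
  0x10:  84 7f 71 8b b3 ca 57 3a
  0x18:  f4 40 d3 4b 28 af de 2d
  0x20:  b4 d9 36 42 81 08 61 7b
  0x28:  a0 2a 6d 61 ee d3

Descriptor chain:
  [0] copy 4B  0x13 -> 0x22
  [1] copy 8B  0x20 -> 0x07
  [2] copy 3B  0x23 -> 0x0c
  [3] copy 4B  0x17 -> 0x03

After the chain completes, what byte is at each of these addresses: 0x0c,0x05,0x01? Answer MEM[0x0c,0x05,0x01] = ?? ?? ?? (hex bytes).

MEM[0x0c,0x05,0x01] = b3 40 0c

#0 dst[0x22+4] := {0x8b,0xb3,0xca,0x57}
#1 dst[0x07+8] := {0xb4,0xd9,0x8b,0xb3,0xca,0x57,0x61,0x7b}
#2 dst[0x0c+3] := {0xb3,0xca,0x57}
#3 dst[0x03+4] := {0x3a,0xf4,0x40,0xd3}
query mem[0x0c]=0xb3, mem[0x05]=0x40, mem[0x01]=0x0c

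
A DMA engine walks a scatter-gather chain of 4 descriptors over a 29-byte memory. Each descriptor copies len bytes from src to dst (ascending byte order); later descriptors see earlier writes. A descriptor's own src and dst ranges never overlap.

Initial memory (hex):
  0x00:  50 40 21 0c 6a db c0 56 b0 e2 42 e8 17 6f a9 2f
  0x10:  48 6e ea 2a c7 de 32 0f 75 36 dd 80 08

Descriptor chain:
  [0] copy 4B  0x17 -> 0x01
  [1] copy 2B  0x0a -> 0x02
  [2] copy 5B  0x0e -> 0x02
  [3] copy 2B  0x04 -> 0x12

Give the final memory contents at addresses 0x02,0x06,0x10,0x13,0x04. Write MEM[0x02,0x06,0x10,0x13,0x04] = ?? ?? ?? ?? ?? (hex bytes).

MEM[0x02,0x06,0x10,0x13,0x04] = a9 ea 48 6e 48

  after D0: wrote 4B at 0x01 = 0f7536dd
  after D1: wrote 2B at 0x02 = 42e8
  after D2: wrote 5B at 0x02 = a92f486eea
  after D3: wrote 2B at 0x12 = 486e
query mem[0x02]=0xa9, mem[0x06]=0xea, mem[0x10]=0x48, mem[0x13]=0x6e, mem[0x04]=0x48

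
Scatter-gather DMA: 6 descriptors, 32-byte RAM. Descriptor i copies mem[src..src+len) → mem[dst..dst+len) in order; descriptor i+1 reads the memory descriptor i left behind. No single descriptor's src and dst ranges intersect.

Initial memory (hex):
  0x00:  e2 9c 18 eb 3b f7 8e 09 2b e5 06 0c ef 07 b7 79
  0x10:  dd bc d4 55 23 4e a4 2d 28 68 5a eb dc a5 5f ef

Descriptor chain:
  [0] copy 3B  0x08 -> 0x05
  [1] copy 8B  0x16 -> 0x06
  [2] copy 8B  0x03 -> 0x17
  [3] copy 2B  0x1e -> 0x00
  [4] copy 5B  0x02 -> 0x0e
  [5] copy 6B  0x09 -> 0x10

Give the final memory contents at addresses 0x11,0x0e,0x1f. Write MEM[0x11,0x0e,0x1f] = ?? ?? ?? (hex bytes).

MEM[0x11,0x0e,0x1f] = 5a 18 ef

D0: mem[0x05..0x07] <- [2b e5 06]
D1: mem[0x06..0x0d] <- [a4 2d 28 68 5a eb dc a5]
D2: mem[0x17..0x1e] <- [eb 3b 2b a4 2d 28 68 5a]
D3: mem[0x00..0x01] <- [5a ef]
D4: mem[0x0e..0x12] <- [18 eb 3b 2b a4]
D5: mem[0x10..0x15] <- [68 5a eb dc a5 18]
query mem[0x11]=0x5a, mem[0x0e]=0x18, mem[0x1f]=0xef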